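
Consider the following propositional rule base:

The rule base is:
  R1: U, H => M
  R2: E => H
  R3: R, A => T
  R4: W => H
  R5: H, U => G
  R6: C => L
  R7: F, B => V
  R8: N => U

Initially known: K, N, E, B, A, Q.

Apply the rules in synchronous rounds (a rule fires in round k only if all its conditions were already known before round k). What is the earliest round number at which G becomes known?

Round 1 fires R2, R8, giving H, U.
Round 2 fires R1, R5, giving M, G.
G first appears in round 2.

2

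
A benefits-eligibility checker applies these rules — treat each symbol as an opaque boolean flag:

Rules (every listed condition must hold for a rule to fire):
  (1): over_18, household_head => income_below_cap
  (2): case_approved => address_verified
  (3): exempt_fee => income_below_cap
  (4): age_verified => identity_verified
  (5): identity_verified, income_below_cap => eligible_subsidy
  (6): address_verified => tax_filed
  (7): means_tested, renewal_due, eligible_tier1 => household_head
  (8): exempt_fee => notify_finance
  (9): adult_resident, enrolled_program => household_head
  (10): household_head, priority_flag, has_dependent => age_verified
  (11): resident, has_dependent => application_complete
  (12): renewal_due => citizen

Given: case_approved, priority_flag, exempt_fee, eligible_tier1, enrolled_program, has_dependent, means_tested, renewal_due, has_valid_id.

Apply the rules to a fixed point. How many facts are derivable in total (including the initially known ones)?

Round 1: (2) [case_approved => address_verified]; (3) [exempt_fee => income_below_cap]; (7) [means_tested, renewal_due, eligible_tier1 => household_head]; (8) [exempt_fee => notify_finance]; (12) [renewal_due => citizen]. New: address_verified, income_below_cap, household_head, notify_finance, citizen.
Round 2: (6) [address_verified => tax_filed]; (10) [household_head, priority_flag, has_dependent => age_verified]. New: tax_filed, age_verified.
Round 3: (4) [age_verified => identity_verified]. New: identity_verified.
Round 4: (5) [identity_verified, income_below_cap => eligible_subsidy]. New: eligible_subsidy.
Closure: {address_verified, age_verified, case_approved, citizen, eligible_subsidy, eligible_tier1, enrolled_program, exempt_fee, has_dependent, has_valid_id, household_head, identity_verified, income_below_cap, means_tested, notify_finance, priority_flag, renewal_due, tax_filed} — 18 facts.

18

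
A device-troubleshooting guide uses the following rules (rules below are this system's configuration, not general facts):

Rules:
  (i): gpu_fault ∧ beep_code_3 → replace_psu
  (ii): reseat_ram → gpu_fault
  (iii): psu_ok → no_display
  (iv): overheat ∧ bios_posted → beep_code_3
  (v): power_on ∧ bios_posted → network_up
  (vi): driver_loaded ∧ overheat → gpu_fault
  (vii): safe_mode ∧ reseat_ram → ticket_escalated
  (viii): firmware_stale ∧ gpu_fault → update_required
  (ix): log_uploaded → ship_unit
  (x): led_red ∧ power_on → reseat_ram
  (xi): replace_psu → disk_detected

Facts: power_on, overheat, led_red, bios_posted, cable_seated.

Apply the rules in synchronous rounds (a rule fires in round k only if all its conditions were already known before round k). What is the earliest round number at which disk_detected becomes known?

4

[1] (iv) [overheat ∧ bios_posted → beep_code_3]; (v) [power_on ∧ bios_posted → network_up]; (x) [led_red ∧ power_on → reseat_ram]. ⇒ new: beep_code_3, network_up, reseat_ram.
[2] (ii) [reseat_ram → gpu_fault]. ⇒ new: gpu_fault.
[3] (i) [gpu_fault ∧ beep_code_3 → replace_psu]. ⇒ new: replace_psu.
[4] (xi) [replace_psu → disk_detected]. ⇒ new: disk_detected.
disk_detected first appears in round 4.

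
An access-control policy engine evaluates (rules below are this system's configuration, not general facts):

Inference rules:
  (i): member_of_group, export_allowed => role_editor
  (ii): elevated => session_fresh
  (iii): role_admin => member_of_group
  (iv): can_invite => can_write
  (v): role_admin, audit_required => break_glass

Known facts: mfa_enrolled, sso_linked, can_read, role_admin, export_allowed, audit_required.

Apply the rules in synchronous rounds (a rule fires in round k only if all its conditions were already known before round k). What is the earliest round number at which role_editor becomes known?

2

Round 1 fires (iii), (v), giving member_of_group, break_glass.
Round 2 fires (i), giving role_editor.
role_editor first appears in round 2.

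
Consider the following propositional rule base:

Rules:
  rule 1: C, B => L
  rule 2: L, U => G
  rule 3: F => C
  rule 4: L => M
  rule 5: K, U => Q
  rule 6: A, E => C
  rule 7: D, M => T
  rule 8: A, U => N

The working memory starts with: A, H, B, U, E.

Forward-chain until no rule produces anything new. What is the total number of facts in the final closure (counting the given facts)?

Round 1: rule 6 [A, E => C]; rule 8 [A, U => N]. Adds C, N.
Round 2: rule 1 [C, B => L]. Adds L.
Round 3: rule 2 [L, U => G]; rule 4 [L => M]. Adds G, M.
Closure: {A, B, C, E, G, H, L, M, N, U} — 10 facts.

10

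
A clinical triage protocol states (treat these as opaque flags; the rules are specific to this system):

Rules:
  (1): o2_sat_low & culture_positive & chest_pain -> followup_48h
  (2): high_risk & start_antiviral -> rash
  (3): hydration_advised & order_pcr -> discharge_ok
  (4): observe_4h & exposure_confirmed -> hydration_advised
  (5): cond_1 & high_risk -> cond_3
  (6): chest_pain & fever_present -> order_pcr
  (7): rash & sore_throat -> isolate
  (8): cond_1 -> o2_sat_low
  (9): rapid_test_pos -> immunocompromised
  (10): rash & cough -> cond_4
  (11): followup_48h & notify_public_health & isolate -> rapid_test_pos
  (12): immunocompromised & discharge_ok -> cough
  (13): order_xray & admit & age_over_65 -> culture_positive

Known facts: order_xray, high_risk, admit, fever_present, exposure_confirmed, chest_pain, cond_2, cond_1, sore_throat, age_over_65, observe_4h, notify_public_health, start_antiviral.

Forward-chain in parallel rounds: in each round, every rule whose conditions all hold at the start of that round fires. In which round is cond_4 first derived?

Round 1 fires (2), (4), (5), (6), (8), (13), giving rash, hydration_advised, cond_3, order_pcr, o2_sat_low, culture_positive.
Round 2 fires (1), (3), (7), giving followup_48h, discharge_ok, isolate.
Round 3 fires (11), giving rapid_test_pos.
Round 4 fires (9), giving immunocompromised.
Round 5 fires (12), giving cough.
Round 6 fires (10), giving cond_4.
cond_4 first appears in round 6.

6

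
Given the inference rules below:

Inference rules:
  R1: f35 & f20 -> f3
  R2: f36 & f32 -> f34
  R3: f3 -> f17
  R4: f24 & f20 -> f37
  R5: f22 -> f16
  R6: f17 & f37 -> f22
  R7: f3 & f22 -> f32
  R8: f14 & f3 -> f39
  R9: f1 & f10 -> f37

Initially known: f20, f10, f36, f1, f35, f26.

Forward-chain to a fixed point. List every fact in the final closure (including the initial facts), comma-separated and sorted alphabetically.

Round 1: R1 [f35 & f20 -> f3]; R9 [f1 & f10 -> f37]. Adds f3, f37.
Round 2: R3 [f3 -> f17]. Adds f17.
Round 3: R6 [f17 & f37 -> f22]. Adds f22.
Round 4: R5 [f22 -> f16]; R7 [f3 & f22 -> f32]. Adds f16, f32.
Round 5: R2 [f36 & f32 -> f34]. Adds f34.

f1, f10, f16, f17, f20, f22, f26, f3, f32, f34, f35, f36, f37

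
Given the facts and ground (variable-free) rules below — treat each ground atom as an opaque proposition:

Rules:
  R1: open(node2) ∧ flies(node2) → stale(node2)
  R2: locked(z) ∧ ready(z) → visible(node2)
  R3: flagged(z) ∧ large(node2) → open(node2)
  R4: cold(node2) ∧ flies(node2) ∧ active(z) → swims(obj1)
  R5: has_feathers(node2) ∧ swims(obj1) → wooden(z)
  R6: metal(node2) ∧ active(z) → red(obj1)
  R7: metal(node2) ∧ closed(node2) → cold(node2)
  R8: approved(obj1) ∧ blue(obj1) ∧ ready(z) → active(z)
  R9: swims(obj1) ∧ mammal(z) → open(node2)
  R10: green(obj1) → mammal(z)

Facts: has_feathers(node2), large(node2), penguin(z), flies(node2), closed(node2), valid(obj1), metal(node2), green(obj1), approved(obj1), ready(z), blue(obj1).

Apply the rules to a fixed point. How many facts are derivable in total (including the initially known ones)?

[1] R7 [metal(node2) ∧ closed(node2) → cold(node2)]; R8 [approved(obj1) ∧ blue(obj1) ∧ ready(z) → active(z)]; R10 [green(obj1) → mammal(z)]. ⇒ new: cold(node2), active(z), mammal(z).
[2] R4 [cold(node2) ∧ flies(node2) ∧ active(z) → swims(obj1)]; R6 [metal(node2) ∧ active(z) → red(obj1)]. ⇒ new: swims(obj1), red(obj1).
[3] R5 [has_feathers(node2) ∧ swims(obj1) → wooden(z)]; R9 [swims(obj1) ∧ mammal(z) → open(node2)]. ⇒ new: wooden(z), open(node2).
[4] R1 [open(node2) ∧ flies(node2) → stale(node2)]. ⇒ new: stale(node2).
Closure: {active(z), approved(obj1), blue(obj1), closed(node2), cold(node2), flies(node2), green(obj1), has_feathers(node2), large(node2), mammal(z), metal(node2), open(node2), penguin(z), ready(z), red(obj1), stale(node2), swims(obj1), valid(obj1), wooden(z)} — 19 facts.

19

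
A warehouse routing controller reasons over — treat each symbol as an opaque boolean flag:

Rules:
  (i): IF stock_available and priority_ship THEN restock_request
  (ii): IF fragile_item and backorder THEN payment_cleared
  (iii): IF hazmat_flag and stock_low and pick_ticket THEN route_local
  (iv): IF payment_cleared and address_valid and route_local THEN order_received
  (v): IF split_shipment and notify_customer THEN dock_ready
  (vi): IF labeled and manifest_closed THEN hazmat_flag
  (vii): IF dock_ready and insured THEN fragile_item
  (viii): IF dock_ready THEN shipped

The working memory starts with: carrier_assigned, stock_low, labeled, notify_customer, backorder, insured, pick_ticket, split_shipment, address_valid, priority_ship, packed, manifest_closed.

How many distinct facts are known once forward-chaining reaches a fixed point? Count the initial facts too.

Round 1: (v) [IF split_shipment and notify_customer THEN dock_ready]; (vi) [IF labeled and manifest_closed THEN hazmat_flag]. Adds dock_ready, hazmat_flag.
Round 2: (iii) [IF hazmat_flag and stock_low and pick_ticket THEN route_local]; (vii) [IF dock_ready and insured THEN fragile_item]; (viii) [IF dock_ready THEN shipped]. Adds route_local, fragile_item, shipped.
Round 3: (ii) [IF fragile_item and backorder THEN payment_cleared]. Adds payment_cleared.
Round 4: (iv) [IF payment_cleared and address_valid and route_local THEN order_received]. Adds order_received.
Closure: {address_valid, backorder, carrier_assigned, dock_ready, fragile_item, hazmat_flag, insured, labeled, manifest_closed, notify_customer, order_received, packed, payment_cleared, pick_ticket, priority_ship, route_local, shipped, split_shipment, stock_low} — 19 facts.

19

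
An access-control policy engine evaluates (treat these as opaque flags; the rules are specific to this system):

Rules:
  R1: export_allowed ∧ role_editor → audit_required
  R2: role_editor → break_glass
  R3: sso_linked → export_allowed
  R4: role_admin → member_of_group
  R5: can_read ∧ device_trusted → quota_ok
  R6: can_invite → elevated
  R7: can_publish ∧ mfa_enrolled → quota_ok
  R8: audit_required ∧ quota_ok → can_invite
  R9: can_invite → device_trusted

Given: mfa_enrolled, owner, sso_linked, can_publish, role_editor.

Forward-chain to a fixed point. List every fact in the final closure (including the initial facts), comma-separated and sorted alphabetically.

audit_required, break_glass, can_invite, can_publish, device_trusted, elevated, export_allowed, mfa_enrolled, owner, quota_ok, role_editor, sso_linked

Round 1 — R2, R3, R7, derive break_glass, export_allowed, quota_ok.
Round 2 — R1, derive audit_required.
Round 3 — R8, derive can_invite.
Round 4 — R6, R9, derive elevated, device_trusted.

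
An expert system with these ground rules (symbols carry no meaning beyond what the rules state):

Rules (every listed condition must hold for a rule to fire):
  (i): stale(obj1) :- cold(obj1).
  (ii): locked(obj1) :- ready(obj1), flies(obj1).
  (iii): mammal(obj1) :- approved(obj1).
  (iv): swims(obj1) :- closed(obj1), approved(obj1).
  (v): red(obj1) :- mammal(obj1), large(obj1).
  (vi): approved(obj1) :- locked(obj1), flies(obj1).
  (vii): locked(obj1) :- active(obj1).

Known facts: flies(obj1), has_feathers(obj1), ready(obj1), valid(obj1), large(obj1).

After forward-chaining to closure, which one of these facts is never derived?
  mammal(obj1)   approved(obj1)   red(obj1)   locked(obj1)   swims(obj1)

swims(obj1)

Round 1: (ii) [locked(obj1) :- ready(obj1), flies(obj1).]. New: locked(obj1).
Round 2: (vi) [approved(obj1) :- locked(obj1), flies(obj1).]. New: approved(obj1).
Round 3: (iii) [mammal(obj1) :- approved(obj1).]. New: mammal(obj1).
Round 4: (v) [red(obj1) :- mammal(obj1), large(obj1).]. New: red(obj1).
Derived: mammal(obj1) (round 3), locked(obj1) (round 1), red(obj1) (round 4), approved(obj1) (round 2). swims(obj1) never appears in any round.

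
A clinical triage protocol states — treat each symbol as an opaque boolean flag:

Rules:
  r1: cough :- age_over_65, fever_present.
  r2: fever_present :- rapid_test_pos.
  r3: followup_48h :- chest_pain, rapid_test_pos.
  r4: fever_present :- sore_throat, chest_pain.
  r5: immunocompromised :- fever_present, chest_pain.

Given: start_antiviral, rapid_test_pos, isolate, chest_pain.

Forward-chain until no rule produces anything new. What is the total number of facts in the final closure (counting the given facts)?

7

Round 1: r2 [fever_present :- rapid_test_pos.]; r3 [followup_48h :- chest_pain, rapid_test_pos.]. New: fever_present, followup_48h.
Round 2: r5 [immunocompromised :- fever_present, chest_pain.]. New: immunocompromised.
Closure: {chest_pain, fever_present, followup_48h, immunocompromised, isolate, rapid_test_pos, start_antiviral} — 7 facts.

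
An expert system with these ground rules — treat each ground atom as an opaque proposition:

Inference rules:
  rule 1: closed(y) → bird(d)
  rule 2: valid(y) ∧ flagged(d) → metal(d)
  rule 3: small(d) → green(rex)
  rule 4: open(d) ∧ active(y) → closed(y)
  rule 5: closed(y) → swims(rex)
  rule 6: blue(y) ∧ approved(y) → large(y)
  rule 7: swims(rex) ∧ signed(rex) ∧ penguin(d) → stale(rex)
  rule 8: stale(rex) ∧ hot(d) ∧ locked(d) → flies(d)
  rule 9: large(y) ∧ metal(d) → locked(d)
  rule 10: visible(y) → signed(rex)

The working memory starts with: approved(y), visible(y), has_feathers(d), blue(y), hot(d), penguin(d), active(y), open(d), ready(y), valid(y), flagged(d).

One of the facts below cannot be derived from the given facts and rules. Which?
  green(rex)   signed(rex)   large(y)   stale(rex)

green(rex)

Round 1: rule 2 [valid(y) ∧ flagged(d) → metal(d)]; rule 4 [open(d) ∧ active(y) → closed(y)]; rule 6 [blue(y) ∧ approved(y) → large(y)]; rule 10 [visible(y) → signed(rex)]. New: metal(d), closed(y), large(y), signed(rex).
Round 2: rule 1 [closed(y) → bird(d)]; rule 5 [closed(y) → swims(rex)]; rule 9 [large(y) ∧ metal(d) → locked(d)]. New: bird(d), swims(rex), locked(d).
Round 3: rule 7 [swims(rex) ∧ signed(rex) ∧ penguin(d) → stale(rex)]. New: stale(rex).
Round 4: rule 8 [stale(rex) ∧ hot(d) ∧ locked(d) → flies(d)]. New: flies(d).
Derived: stale(rex) (round 3), signed(rex) (round 1), large(y) (round 1). green(rex) never appears in any round.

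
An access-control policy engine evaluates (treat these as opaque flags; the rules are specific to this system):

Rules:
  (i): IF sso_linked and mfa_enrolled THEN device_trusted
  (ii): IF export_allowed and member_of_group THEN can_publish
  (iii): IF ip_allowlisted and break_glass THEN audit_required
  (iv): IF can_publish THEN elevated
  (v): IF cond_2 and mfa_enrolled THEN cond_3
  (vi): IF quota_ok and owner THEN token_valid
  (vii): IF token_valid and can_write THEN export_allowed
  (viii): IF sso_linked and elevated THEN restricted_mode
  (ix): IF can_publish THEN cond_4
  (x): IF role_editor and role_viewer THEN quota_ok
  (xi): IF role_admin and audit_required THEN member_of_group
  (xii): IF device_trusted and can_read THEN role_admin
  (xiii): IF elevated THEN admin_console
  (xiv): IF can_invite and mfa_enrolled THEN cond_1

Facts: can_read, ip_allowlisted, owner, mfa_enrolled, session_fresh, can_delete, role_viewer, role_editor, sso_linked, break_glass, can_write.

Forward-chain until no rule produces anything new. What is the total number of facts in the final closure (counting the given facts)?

23

Round 1: (i) [IF sso_linked and mfa_enrolled THEN device_trusted]; (iii) [IF ip_allowlisted and break_glass THEN audit_required]; (x) [IF role_editor and role_viewer THEN quota_ok]. New: device_trusted, audit_required, quota_ok.
Round 2: (vi) [IF quota_ok and owner THEN token_valid]; (xii) [IF device_trusted and can_read THEN role_admin]. New: token_valid, role_admin.
Round 3: (vii) [IF token_valid and can_write THEN export_allowed]; (xi) [IF role_admin and audit_required THEN member_of_group]. New: export_allowed, member_of_group.
Round 4: (ii) [IF export_allowed and member_of_group THEN can_publish]. New: can_publish.
Round 5: (iv) [IF can_publish THEN elevated]; (ix) [IF can_publish THEN cond_4]. New: elevated, cond_4.
Round 6: (viii) [IF sso_linked and elevated THEN restricted_mode]; (xiii) [IF elevated THEN admin_console]. New: restricted_mode, admin_console.
Closure: {admin_console, audit_required, break_glass, can_delete, can_publish, can_read, can_write, cond_4, device_trusted, elevated, export_allowed, ip_allowlisted, member_of_group, mfa_enrolled, owner, quota_ok, restricted_mode, role_admin, role_editor, role_viewer, session_fresh, sso_linked, token_valid} — 23 facts.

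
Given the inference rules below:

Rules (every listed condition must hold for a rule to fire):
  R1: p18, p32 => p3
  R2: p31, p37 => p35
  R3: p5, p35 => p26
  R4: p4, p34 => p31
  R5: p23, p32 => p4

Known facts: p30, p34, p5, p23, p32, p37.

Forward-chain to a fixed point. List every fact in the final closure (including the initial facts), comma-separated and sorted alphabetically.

Round 1: R5 [p23, p32 => p4]. Adds p4.
Round 2: R4 [p4, p34 => p31]. Adds p31.
Round 3: R2 [p31, p37 => p35]. Adds p35.
Round 4: R3 [p5, p35 => p26]. Adds p26.

p23, p26, p30, p31, p32, p34, p35, p37, p4, p5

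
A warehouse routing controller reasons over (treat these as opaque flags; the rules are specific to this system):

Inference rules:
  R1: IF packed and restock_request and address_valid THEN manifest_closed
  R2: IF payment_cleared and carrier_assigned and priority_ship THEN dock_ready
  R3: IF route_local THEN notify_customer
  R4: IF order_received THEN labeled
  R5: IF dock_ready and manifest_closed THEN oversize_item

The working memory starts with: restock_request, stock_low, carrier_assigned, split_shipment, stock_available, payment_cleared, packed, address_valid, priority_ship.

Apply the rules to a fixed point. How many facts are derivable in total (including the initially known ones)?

12

Round 1 fires R1, R2, giving manifest_closed, dock_ready.
Round 2 fires R5, giving oversize_item.
Closure: {address_valid, carrier_assigned, dock_ready, manifest_closed, oversize_item, packed, payment_cleared, priority_ship, restock_request, split_shipment, stock_available, stock_low} — 12 facts.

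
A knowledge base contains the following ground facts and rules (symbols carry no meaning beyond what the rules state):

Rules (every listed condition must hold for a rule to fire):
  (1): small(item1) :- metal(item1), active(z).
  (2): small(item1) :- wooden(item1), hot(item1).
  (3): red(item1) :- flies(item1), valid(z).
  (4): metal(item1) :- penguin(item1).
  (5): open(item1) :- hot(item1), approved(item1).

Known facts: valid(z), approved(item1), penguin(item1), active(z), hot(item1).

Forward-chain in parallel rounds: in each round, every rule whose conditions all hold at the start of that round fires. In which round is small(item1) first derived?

Round 1 — (4), (5), derive metal(item1), open(item1).
Round 2 — (1), derive small(item1).
small(item1) first appears in round 2.

2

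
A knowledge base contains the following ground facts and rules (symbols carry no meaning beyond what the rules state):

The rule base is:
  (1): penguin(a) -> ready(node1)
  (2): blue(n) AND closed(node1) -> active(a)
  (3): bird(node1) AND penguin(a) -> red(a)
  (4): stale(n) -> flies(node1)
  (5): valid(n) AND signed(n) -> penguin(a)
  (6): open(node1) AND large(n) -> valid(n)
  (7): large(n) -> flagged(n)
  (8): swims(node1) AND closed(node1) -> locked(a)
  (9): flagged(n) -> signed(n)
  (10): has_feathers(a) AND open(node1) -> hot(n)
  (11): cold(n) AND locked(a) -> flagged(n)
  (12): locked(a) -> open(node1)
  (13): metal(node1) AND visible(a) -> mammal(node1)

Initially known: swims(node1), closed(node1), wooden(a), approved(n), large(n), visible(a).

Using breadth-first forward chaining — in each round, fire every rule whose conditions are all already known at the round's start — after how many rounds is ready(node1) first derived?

5

Round 1: (7) [large(n) -> flagged(n)]; (8) [swims(node1) AND closed(node1) -> locked(a)]. New: flagged(n), locked(a).
Round 2: (9) [flagged(n) -> signed(n)]; (12) [locked(a) -> open(node1)]. New: signed(n), open(node1).
Round 3: (6) [open(node1) AND large(n) -> valid(n)]. New: valid(n).
Round 4: (5) [valid(n) AND signed(n) -> penguin(a)]. New: penguin(a).
Round 5: (1) [penguin(a) -> ready(node1)]. New: ready(node1).
ready(node1) first appears in round 5.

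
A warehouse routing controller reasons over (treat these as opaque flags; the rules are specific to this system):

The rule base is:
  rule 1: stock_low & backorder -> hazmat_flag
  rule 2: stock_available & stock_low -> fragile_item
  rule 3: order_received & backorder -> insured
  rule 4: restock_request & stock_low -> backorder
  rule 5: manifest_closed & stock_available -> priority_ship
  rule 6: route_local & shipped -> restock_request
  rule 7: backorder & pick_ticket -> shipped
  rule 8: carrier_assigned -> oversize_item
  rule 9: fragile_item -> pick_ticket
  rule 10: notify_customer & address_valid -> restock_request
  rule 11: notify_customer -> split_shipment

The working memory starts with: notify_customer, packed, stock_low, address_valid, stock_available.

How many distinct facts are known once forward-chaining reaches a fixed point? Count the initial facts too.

12

Round 1: rule 2 [stock_available & stock_low -> fragile_item]; rule 10 [notify_customer & address_valid -> restock_request]; rule 11 [notify_customer -> split_shipment]. Adds fragile_item, restock_request, split_shipment.
Round 2: rule 4 [restock_request & stock_low -> backorder]; rule 9 [fragile_item -> pick_ticket]. Adds backorder, pick_ticket.
Round 3: rule 1 [stock_low & backorder -> hazmat_flag]; rule 7 [backorder & pick_ticket -> shipped]. Adds hazmat_flag, shipped.
Closure: {address_valid, backorder, fragile_item, hazmat_flag, notify_customer, packed, pick_ticket, restock_request, shipped, split_shipment, stock_available, stock_low} — 12 facts.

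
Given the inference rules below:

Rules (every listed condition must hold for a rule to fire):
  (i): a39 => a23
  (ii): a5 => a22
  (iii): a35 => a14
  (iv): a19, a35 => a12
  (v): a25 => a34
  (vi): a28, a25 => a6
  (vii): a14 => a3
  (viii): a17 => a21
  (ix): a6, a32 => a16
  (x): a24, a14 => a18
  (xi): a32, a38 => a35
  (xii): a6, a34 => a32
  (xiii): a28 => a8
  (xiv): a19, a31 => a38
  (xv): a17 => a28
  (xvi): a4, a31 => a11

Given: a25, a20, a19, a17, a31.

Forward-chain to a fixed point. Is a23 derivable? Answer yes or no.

no

Round 1 fires (v), (viii), (xiv), (xv), giving a34, a21, a38, a28.
Round 2 fires (vi), (xiii), giving a6, a8.
Round 3 fires (xii), giving a32.
Round 4 fires (ix), (xi), giving a16, a35.
Round 5 fires (iii), (iv), giving a14, a12.
Round 6 fires (vii), giving a3.
Fixed point reached. a23 is concluded only by (i); (i) needs a39 (never derived).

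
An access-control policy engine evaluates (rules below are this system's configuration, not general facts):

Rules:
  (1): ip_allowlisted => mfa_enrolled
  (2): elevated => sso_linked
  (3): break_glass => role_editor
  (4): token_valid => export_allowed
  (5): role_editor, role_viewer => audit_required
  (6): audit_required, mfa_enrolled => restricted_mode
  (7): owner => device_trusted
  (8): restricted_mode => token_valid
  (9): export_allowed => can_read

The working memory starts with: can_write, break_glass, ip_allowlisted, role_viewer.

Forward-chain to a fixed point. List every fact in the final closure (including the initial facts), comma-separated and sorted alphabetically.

audit_required, break_glass, can_read, can_write, export_allowed, ip_allowlisted, mfa_enrolled, restricted_mode, role_editor, role_viewer, token_valid

Round 1: (1) [ip_allowlisted => mfa_enrolled]; (3) [break_glass => role_editor]. New: mfa_enrolled, role_editor.
Round 2: (5) [role_editor, role_viewer => audit_required]. New: audit_required.
Round 3: (6) [audit_required, mfa_enrolled => restricted_mode]. New: restricted_mode.
Round 4: (8) [restricted_mode => token_valid]. New: token_valid.
Round 5: (4) [token_valid => export_allowed]. New: export_allowed.
Round 6: (9) [export_allowed => can_read]. New: can_read.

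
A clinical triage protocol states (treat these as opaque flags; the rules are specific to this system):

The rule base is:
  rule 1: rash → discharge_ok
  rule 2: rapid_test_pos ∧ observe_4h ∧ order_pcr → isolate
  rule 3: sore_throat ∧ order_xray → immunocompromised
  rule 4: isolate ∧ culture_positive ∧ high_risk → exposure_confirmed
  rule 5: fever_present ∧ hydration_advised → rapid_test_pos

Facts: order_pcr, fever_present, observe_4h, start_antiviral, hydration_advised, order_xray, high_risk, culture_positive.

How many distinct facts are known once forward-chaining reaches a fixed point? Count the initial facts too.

11

Round 1: rule 5 [fever_present ∧ hydration_advised → rapid_test_pos]. New: rapid_test_pos.
Round 2: rule 2 [rapid_test_pos ∧ observe_4h ∧ order_pcr → isolate]. New: isolate.
Round 3: rule 4 [isolate ∧ culture_positive ∧ high_risk → exposure_confirmed]. New: exposure_confirmed.
Closure: {culture_positive, exposure_confirmed, fever_present, high_risk, hydration_advised, isolate, observe_4h, order_pcr, order_xray, rapid_test_pos, start_antiviral} — 11 facts.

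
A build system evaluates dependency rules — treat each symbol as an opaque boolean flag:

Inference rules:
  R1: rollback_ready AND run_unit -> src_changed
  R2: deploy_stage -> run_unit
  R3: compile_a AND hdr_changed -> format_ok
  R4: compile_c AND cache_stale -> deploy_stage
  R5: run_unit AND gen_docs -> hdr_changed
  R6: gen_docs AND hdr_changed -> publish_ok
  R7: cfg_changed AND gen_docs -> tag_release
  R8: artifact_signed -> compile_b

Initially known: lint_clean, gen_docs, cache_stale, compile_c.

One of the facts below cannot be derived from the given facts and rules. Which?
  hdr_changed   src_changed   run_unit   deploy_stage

src_changed

Round 1 — R4, derive deploy_stage.
Round 2 — R2, derive run_unit.
Round 3 — R5, derive hdr_changed.
Round 4 — R6, derive publish_ok.
Derived: deploy_stage (round 1), hdr_changed (round 3), run_unit (round 2). src_changed never appears in any round.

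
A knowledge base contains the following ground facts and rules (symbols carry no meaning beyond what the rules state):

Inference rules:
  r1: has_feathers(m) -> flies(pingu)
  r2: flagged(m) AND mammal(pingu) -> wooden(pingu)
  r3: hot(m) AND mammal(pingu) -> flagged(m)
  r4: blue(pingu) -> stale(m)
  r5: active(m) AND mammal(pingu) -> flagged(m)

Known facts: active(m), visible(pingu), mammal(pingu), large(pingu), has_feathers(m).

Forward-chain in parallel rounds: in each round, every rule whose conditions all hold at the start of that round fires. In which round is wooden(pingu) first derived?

2

Round 1: r1 [has_feathers(m) -> flies(pingu)]; r5 [active(m) AND mammal(pingu) -> flagged(m)]. Adds flies(pingu), flagged(m).
Round 2: r2 [flagged(m) AND mammal(pingu) -> wooden(pingu)]. Adds wooden(pingu).
wooden(pingu) first appears in round 2.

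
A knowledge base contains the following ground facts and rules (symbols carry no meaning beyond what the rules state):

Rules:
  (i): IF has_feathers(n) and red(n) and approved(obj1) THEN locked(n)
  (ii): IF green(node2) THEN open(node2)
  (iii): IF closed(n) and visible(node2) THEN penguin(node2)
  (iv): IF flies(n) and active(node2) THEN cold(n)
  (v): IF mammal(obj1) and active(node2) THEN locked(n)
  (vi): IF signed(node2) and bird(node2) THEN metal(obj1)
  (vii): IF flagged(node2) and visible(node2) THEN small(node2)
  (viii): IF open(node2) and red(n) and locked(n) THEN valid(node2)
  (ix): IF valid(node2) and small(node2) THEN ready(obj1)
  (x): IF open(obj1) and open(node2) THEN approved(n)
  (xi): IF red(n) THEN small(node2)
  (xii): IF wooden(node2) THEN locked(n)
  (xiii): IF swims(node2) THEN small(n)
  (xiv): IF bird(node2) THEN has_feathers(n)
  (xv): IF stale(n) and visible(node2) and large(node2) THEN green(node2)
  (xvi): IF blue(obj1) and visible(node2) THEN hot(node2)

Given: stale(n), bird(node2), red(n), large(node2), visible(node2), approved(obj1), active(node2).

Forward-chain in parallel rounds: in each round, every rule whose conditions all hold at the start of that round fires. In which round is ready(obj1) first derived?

4

Round 1: (xi) [IF red(n) THEN small(node2)]; (xiv) [IF bird(node2) THEN has_feathers(n)]; (xv) [IF stale(n) and visible(node2) and large(node2) THEN green(node2)]. Adds small(node2), has_feathers(n), green(node2).
Round 2: (i) [IF has_feathers(n) and red(n) and approved(obj1) THEN locked(n)]; (ii) [IF green(node2) THEN open(node2)]. Adds locked(n), open(node2).
Round 3: (viii) [IF open(node2) and red(n) and locked(n) THEN valid(node2)]. Adds valid(node2).
Round 4: (ix) [IF valid(node2) and small(node2) THEN ready(obj1)]. Adds ready(obj1).
ready(obj1) first appears in round 4.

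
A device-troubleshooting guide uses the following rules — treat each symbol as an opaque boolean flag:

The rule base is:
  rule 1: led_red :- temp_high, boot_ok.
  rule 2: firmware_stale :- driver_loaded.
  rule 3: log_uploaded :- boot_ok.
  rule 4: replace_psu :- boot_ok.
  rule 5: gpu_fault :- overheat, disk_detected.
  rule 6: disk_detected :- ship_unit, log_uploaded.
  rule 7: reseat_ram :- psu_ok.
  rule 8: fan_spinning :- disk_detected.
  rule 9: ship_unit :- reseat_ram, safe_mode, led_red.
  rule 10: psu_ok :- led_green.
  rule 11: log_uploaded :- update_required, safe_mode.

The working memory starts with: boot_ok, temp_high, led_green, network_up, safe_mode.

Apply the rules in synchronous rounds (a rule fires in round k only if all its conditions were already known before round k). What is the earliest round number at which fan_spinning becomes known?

5

Round 1: rule 1 [led_red :- temp_high, boot_ok.]; rule 3 [log_uploaded :- boot_ok.]; rule 4 [replace_psu :- boot_ok.]; rule 10 [psu_ok :- led_green.]. New: led_red, log_uploaded, replace_psu, psu_ok.
Round 2: rule 7 [reseat_ram :- psu_ok.]. New: reseat_ram.
Round 3: rule 9 [ship_unit :- reseat_ram, safe_mode, led_red.]. New: ship_unit.
Round 4: rule 6 [disk_detected :- ship_unit, log_uploaded.]. New: disk_detected.
Round 5: rule 8 [fan_spinning :- disk_detected.]. New: fan_spinning.
fan_spinning first appears in round 5.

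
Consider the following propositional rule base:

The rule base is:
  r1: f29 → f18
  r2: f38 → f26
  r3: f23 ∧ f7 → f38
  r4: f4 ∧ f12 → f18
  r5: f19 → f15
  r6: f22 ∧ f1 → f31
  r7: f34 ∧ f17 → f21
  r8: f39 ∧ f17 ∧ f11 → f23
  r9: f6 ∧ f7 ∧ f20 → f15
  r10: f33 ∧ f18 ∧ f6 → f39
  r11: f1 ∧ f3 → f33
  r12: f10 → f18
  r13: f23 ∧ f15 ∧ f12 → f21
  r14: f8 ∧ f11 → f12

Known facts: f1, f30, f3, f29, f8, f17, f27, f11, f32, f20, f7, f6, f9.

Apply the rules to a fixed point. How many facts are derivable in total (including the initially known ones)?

22

Round 1 fires r1, r9, r11, r14, giving f18, f15, f33, f12.
Round 2 fires r10, giving f39.
Round 3 fires r8, giving f23.
Round 4 fires r3, r13, giving f38, f21.
Round 5 fires r2, giving f26.
Closure: {f1, f11, f12, f15, f17, f18, f20, f21, f23, f26, f27, f29, f3, f30, f32, f33, f38, f39, f6, f7, f8, f9} — 22 facts.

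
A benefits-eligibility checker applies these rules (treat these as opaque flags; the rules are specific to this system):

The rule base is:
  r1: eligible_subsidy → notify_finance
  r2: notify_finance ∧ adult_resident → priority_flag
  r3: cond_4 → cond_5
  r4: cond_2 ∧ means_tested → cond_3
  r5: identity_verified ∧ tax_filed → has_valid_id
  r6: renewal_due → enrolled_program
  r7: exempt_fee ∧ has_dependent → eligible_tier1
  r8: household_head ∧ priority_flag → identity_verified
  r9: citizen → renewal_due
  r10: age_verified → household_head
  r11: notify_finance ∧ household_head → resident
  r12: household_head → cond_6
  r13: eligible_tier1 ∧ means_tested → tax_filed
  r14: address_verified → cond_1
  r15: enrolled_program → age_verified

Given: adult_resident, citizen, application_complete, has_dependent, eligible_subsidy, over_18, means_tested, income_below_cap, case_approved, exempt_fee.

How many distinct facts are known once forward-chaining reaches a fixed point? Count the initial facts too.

22

[1] r1 [eligible_subsidy → notify_finance]; r7 [exempt_fee ∧ has_dependent → eligible_tier1]; r9 [citizen → renewal_due]. ⇒ new: notify_finance, eligible_tier1, renewal_due.
[2] r2 [notify_finance ∧ adult_resident → priority_flag]; r6 [renewal_due → enrolled_program]; r13 [eligible_tier1 ∧ means_tested → tax_filed]. ⇒ new: priority_flag, enrolled_program, tax_filed.
[3] r15 [enrolled_program → age_verified]. ⇒ new: age_verified.
[4] r10 [age_verified → household_head]. ⇒ new: household_head.
[5] r8 [household_head ∧ priority_flag → identity_verified]; r11 [notify_finance ∧ household_head → resident]; r12 [household_head → cond_6]. ⇒ new: identity_verified, resident, cond_6.
[6] r5 [identity_verified ∧ tax_filed → has_valid_id]. ⇒ new: has_valid_id.
Closure: {adult_resident, age_verified, application_complete, case_approved, citizen, cond_6, eligible_subsidy, eligible_tier1, enrolled_program, exempt_fee, has_dependent, has_valid_id, household_head, identity_verified, income_below_cap, means_tested, notify_finance, over_18, priority_flag, renewal_due, resident, tax_filed} — 22 facts.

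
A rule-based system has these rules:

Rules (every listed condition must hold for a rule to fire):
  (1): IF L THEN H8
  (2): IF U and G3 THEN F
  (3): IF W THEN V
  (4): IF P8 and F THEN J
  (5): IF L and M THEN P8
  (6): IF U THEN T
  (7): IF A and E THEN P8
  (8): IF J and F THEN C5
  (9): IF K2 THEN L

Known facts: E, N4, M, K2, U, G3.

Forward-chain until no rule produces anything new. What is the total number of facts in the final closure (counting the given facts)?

Round 1 fires (2), (6), (9), giving F, T, L.
Round 2 fires (1), (5), giving H8, P8.
Round 3 fires (4), giving J.
Round 4 fires (8), giving C5.
Closure: {C5, E, F, G3, H8, J, K2, L, M, N4, P8, T, U} — 13 facts.

13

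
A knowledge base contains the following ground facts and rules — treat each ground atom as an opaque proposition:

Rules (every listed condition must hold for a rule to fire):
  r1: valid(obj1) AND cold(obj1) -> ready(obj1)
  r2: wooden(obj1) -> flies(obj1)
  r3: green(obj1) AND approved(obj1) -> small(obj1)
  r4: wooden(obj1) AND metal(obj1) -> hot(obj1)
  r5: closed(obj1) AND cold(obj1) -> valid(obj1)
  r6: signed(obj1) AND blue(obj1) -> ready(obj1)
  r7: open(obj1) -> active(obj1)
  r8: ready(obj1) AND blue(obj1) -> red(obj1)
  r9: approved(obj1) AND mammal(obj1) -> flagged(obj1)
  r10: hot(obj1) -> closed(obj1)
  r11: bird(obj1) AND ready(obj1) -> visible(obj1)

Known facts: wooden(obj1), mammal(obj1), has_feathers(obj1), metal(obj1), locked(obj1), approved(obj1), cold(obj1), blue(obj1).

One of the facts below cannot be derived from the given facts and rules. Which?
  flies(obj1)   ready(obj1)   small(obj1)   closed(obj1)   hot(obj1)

Round 1: r2 [wooden(obj1) -> flies(obj1)]; r4 [wooden(obj1) AND metal(obj1) -> hot(obj1)]; r9 [approved(obj1) AND mammal(obj1) -> flagged(obj1)]. New: flies(obj1), hot(obj1), flagged(obj1).
Round 2: r10 [hot(obj1) -> closed(obj1)]. New: closed(obj1).
Round 3: r5 [closed(obj1) AND cold(obj1) -> valid(obj1)]. New: valid(obj1).
Round 4: r1 [valid(obj1) AND cold(obj1) -> ready(obj1)]. New: ready(obj1).
Round 5: r8 [ready(obj1) AND blue(obj1) -> red(obj1)]. New: red(obj1).
Derived: ready(obj1) (round 4), closed(obj1) (round 2), flies(obj1) (round 1), hot(obj1) (round 1). small(obj1) never appears in any round.

small(obj1)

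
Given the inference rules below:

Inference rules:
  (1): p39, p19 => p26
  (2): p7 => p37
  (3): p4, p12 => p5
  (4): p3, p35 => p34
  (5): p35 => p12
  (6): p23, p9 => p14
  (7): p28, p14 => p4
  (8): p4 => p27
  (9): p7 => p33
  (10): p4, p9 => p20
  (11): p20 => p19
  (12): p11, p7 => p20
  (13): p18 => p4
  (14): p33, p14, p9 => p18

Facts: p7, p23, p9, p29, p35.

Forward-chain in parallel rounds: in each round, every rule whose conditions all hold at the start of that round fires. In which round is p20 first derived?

Round 1: (2) [p7 => p37]; (5) [p35 => p12]; (6) [p23, p9 => p14]; (9) [p7 => p33]. Adds p37, p12, p14, p33.
Round 2: (14) [p33, p14, p9 => p18]. Adds p18.
Round 3: (13) [p18 => p4]. Adds p4.
Round 4: (3) [p4, p12 => p5]; (8) [p4 => p27]; (10) [p4, p9 => p20]. Adds p5, p27, p20.
p20 first appears in round 4.

4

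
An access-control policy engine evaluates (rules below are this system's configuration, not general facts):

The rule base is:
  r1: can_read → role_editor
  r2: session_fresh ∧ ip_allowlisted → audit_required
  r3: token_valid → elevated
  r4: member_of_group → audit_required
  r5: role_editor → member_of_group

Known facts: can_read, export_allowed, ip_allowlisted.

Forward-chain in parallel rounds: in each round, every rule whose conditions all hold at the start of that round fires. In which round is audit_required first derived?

3

Round 1: r1 [can_read → role_editor]. Adds role_editor.
Round 2: r5 [role_editor → member_of_group]. Adds member_of_group.
Round 3: r4 [member_of_group → audit_required]. Adds audit_required.
audit_required first appears in round 3.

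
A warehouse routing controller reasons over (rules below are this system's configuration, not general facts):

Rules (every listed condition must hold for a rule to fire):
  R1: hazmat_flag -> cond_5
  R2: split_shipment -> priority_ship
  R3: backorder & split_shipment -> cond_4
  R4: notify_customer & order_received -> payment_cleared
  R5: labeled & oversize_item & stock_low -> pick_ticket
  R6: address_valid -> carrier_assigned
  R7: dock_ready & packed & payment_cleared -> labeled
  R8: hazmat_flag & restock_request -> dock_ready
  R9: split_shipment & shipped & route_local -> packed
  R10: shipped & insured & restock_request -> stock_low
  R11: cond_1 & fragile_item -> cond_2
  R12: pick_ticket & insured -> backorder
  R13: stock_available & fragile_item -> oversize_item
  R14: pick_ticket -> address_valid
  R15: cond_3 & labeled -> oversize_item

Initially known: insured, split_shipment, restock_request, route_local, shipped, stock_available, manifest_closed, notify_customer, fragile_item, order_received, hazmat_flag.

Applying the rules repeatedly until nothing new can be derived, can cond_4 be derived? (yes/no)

Round 1 fires R1, R2, R4, R8, R9, R10, R13, giving cond_5, priority_ship, payment_cleared, dock_ready, packed, stock_low, oversize_item.
Round 2 fires R7, giving labeled.
Round 3 fires R5, giving pick_ticket.
Round 4 fires R12, R14, giving backorder, address_valid.
Round 5 fires R3, R6, giving cond_4, carrier_assigned.
cond_4 appears in round 5, so it is derivable.

yes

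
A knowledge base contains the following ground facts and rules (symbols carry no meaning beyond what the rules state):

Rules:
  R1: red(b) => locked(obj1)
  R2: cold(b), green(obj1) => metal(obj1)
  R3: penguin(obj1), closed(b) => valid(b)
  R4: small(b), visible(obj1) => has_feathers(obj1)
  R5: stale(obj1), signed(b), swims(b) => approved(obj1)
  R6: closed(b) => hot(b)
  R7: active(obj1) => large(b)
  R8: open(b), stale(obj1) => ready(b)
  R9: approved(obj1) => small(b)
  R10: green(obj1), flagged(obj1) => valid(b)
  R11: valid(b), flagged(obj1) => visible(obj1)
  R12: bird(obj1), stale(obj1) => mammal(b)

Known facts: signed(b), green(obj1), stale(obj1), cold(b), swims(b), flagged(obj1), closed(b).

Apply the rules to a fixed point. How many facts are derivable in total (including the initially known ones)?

14

Round 1 — R2, R5, R6, R10, derive metal(obj1), approved(obj1), hot(b), valid(b).
Round 2 — R9, R11, derive small(b), visible(obj1).
Round 3 — R4, derive has_feathers(obj1).
Closure: {approved(obj1), closed(b), cold(b), flagged(obj1), green(obj1), has_feathers(obj1), hot(b), metal(obj1), signed(b), small(b), stale(obj1), swims(b), valid(b), visible(obj1)} — 14 facts.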